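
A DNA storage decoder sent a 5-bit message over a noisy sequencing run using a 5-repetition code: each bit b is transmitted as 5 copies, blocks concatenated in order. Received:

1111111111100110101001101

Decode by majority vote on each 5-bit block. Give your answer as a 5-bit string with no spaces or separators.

Block 1 (11111): 5 ones → 1
Block 2 (11111): 5 ones → 1
Block 3 (10011): 3 ones → 1
Block 4 (01010): 2 ones → 0
Block 5 (01101): 3 ones → 1

11101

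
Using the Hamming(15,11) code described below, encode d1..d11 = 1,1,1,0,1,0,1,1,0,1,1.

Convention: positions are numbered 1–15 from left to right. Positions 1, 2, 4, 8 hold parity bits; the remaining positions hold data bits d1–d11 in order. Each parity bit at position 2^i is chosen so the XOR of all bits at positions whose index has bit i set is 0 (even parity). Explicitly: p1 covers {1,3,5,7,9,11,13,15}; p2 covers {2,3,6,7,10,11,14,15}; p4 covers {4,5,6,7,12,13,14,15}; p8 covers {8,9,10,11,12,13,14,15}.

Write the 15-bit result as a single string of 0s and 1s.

Place data at non-parity positions: p1 p2 1 p4 1 1 0 p8 1 0 1 1 0 1 1
p1 (pos 1,3,5,7,9,11,13,15): XOR of data positions = 1⊕1⊕0⊕1⊕1⊕0⊕1 = 1
p2 (pos 2,3,6,7,10,11,14,15): XOR of data positions = 1⊕1⊕0⊕0⊕1⊕1⊕1 = 1
p4 (pos 4,5,6,7,12,13,14,15): XOR of data positions = 1⊕1⊕0⊕1⊕0⊕1⊕1 = 1
p8 (pos 8,9,10,11,12,13,14,15): XOR of data positions = 1⊕0⊕1⊕1⊕0⊕1⊕1 = 1
Codeword: 111111011011011

111111011011011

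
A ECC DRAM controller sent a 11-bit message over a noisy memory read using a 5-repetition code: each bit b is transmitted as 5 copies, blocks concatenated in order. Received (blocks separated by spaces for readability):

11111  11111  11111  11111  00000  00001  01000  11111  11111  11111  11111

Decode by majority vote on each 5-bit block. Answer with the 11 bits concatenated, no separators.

11110001111

Block 1 (11111): 5 ones → 1
Block 2 (11111): 5 ones → 1
Block 3 (11111): 5 ones → 1
Block 4 (11111): 5 ones → 1
Block 5 (00000): 0 ones → 0
Block 6 (00001): 1 one → 0
Block 7 (01000): 1 one → 0
Block 8 (11111): 5 ones → 1
Block 9 (11111): 5 ones → 1
Block 10 (11111): 5 ones → 1
Block 11 (11111): 5 ones → 1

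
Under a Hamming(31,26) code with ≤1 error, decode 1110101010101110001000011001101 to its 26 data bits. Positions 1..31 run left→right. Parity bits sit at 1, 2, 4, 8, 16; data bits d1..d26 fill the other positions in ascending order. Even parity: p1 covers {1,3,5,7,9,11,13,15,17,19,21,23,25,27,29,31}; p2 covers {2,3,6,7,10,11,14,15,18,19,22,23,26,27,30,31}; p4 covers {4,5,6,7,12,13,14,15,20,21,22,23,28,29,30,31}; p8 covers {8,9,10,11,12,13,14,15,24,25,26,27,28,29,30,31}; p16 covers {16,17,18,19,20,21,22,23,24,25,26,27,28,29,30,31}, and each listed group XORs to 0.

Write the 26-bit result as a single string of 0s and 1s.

s1 (pos 1,3,5,7,9,11,13,15,17,19,21,23,25,27,29,31): 1⊕1⊕1⊕1⊕1⊕1⊕1⊕1⊕0⊕1⊕0⊕0⊕1⊕0⊕1⊕1 = 0
s2 (pos 2,3,6,7,10,11,14,15,18,19,22,23,26,27,30,31): 1⊕1⊕0⊕1⊕0⊕1⊕1⊕1⊕0⊕1⊕0⊕0⊕0⊕0⊕0⊕1 = 0
s4 (pos 4,5,6,7,12,13,14,15,20,21,22,23,28,29,30,31): 0⊕1⊕0⊕1⊕0⊕1⊕1⊕1⊕0⊕0⊕0⊕0⊕1⊕1⊕0⊕1 = 0
s8 (pos 8,9,10,11,12,13,14,15,24,25,26,27,28,29,30,31): 0⊕1⊕0⊕1⊕0⊕1⊕1⊕1⊕1⊕1⊕0⊕0⊕1⊕1⊕0⊕1 = 0
s16 (pos 16,17,18,19,20,21,22,23,24,25,26,27,28,29,30,31): 0⊕0⊕0⊕1⊕0⊕0⊕0⊕0⊕1⊕1⊕0⊕0⊕1⊕1⊕0⊕1 = 0
Syndrome s16…s1 = 00000 → no error.
Read data bits from positions 3,5,6,7,9,10,11,12,13,14,15,17,18,19,20,21,22,23,24,25,26,27,28,29,30,31: 11011010111001000011001101

11011010111001000011001101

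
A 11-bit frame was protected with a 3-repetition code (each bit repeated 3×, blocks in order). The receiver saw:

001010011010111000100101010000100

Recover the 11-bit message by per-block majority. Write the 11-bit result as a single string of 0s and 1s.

Block 1 (001): 1 one → 0
Block 2 (010): 1 one → 0
Block 3 (011): 2 ones → 1
Block 4 (010): 1 one → 0
Block 5 (111): 3 ones → 1
Block 6 (000): 0 ones → 0
Block 7 (100): 1 one → 0
Block 8 (101): 2 ones → 1
Block 9 (010): 1 one → 0
Block 10 (000): 0 ones → 0
Block 11 (100): 1 one → 0

00101001000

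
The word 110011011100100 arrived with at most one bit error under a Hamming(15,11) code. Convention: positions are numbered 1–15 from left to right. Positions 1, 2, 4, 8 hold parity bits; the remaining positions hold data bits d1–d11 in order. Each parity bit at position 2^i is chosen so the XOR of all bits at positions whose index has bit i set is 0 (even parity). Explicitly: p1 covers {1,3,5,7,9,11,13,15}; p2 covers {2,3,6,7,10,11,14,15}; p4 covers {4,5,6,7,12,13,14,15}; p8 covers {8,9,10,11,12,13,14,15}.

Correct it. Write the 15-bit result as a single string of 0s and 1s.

s1 (pos 1,3,5,7,9,11,13,15): 1⊕0⊕1⊕0⊕1⊕0⊕1⊕0 = 0
s2 (pos 2,3,6,7,10,11,14,15): 1⊕0⊕1⊕0⊕1⊕0⊕0⊕0 = 1
s4 (pos 4,5,6,7,12,13,14,15): 0⊕1⊕1⊕0⊕0⊕1⊕0⊕0 = 1
s8 (pos 8,9,10,11,12,13,14,15): 1⊕1⊕1⊕0⊕0⊕1⊕0⊕0 = 0
Syndrome s8…s1 = 0110 → error at position 6.
Flip position 6: 110011011100100 → 110010011100100

110010011100100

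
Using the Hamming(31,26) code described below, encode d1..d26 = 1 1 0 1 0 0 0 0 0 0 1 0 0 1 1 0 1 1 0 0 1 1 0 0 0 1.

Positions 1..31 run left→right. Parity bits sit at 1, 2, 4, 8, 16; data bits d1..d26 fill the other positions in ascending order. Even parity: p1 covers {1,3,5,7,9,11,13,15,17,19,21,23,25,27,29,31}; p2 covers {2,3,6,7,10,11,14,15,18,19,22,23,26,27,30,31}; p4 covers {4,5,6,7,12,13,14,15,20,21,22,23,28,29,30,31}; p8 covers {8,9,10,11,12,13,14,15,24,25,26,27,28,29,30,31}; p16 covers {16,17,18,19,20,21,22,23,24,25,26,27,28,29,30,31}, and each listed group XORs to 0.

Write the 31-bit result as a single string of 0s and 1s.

Place data at non-parity positions: p1 p2 1 p4 1 0 1 p8 0 0 0 0 0 0 1 p16 0 0 1 1 0 1 1 0 0 1 1 0 0 0 1
p1 (pos 1,3,5,7,9,11,13,15,17,19,21,23,25,27,29,31): XOR of data positions = 1⊕1⊕1⊕0⊕0⊕0⊕1⊕0⊕1⊕0⊕1⊕0⊕1⊕0⊕1 = 0
p2 (pos 2,3,6,7,10,11,14,15,18,19,22,23,26,27,30,31): XOR of data positions = 1⊕0⊕1⊕0⊕0⊕0⊕1⊕0⊕1⊕1⊕1⊕1⊕1⊕0⊕1 = 1
p4 (pos 4,5,6,7,12,13,14,15,20,21,22,23,28,29,30,31): XOR of data positions = 1⊕0⊕1⊕0⊕0⊕0⊕1⊕1⊕0⊕1⊕1⊕0⊕0⊕0⊕1 = 1
p8 (pos 8,9,10,11,12,13,14,15,24,25,26,27,28,29,30,31): XOR of data positions = 0⊕0⊕0⊕0⊕0⊕0⊕1⊕0⊕0⊕1⊕1⊕0⊕0⊕0⊕1 = 0
p16 (pos 16,17,18,19,20,21,22,23,24,25,26,27,28,29,30,31): XOR of data positions = 0⊕0⊕1⊕1⊕0⊕1⊕1⊕0⊕0⊕1⊕1⊕0⊕0⊕0⊕1 = 1
Codeword: 0111101000000011001101100110001

0111101000000011001101100110001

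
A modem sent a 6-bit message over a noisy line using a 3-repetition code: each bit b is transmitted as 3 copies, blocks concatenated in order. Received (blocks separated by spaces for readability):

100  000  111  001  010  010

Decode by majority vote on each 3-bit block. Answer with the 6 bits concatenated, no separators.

Block 1 (100): 1 one → 0
Block 2 (000): 0 ones → 0
Block 3 (111): 3 ones → 1
Block 4 (001): 1 one → 0
Block 5 (010): 1 one → 0
Block 6 (010): 1 one → 0

001000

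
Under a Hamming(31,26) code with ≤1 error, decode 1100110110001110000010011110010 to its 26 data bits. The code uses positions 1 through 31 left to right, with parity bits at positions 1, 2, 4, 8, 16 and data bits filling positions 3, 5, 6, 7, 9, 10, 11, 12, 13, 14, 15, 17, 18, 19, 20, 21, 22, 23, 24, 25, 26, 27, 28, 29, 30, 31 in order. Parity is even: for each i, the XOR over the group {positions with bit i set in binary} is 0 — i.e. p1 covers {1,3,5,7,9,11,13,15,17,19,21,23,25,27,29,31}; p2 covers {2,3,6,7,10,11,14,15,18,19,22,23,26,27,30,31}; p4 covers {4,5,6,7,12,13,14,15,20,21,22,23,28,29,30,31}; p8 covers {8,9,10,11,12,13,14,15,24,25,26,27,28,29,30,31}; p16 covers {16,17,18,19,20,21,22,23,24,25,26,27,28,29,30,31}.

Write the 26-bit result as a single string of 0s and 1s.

01001000111000010011110010

s1 (pos 1,3,5,7,9,11,13,15,17,19,21,23,25,27,29,31): 1⊕0⊕1⊕0⊕1⊕0⊕1⊕1⊕0⊕0⊕1⊕0⊕1⊕1⊕0⊕0 = 0
s2 (pos 2,3,6,7,10,11,14,15,18,19,22,23,26,27,30,31): 1⊕0⊕1⊕0⊕0⊕0⊕1⊕1⊕0⊕0⊕0⊕0⊕1⊕1⊕1⊕0 = 1
s4 (pos 4,5,6,7,12,13,14,15,20,21,22,23,28,29,30,31): 0⊕1⊕1⊕0⊕0⊕1⊕1⊕1⊕0⊕1⊕0⊕0⊕0⊕0⊕1⊕0 = 1
s8 (pos 8,9,10,11,12,13,14,15,24,25,26,27,28,29,30,31): 1⊕1⊕0⊕0⊕0⊕1⊕1⊕1⊕1⊕1⊕1⊕1⊕0⊕0⊕1⊕0 = 0
s16 (pos 16,17,18,19,20,21,22,23,24,25,26,27,28,29,30,31): 0⊕0⊕0⊕0⊕0⊕1⊕0⊕0⊕1⊕1⊕1⊕1⊕0⊕0⊕1⊕0 = 0
Syndrome s16…s1 = 00110 → error at position 6.
Flip position 6: 1100110110001110000010011110010 → 1100100110001110000010011110010
Read data bits from positions 3,5,6,7,9,10,11,12,13,14,15,17,18,19,20,21,22,23,24,25,26,27,28,29,30,31: 01001000111000010011110010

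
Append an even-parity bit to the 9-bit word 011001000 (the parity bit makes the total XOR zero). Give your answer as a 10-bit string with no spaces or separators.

0110010001

XOR of the 9 data bits: 0⊕1⊕1⊕0⊕0⊕1⊕0⊕0⊕0 = 1
Parity bit = 1 (so all 10 bits XOR to 0).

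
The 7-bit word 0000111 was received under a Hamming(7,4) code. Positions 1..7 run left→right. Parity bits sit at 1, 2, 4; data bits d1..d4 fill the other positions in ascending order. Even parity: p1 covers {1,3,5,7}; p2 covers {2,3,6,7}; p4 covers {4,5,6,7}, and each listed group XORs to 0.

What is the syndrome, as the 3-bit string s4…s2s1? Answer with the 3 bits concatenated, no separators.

100

s1 (pos 1,3,5,7): 0⊕0⊕1⊕1 = 0
s2 (pos 2,3,6,7): 0⊕0⊕1⊕1 = 0
s4 (pos 4,5,6,7): 0⊕1⊕1⊕1 = 1
Syndrome s4…s1 = 100 → error at position 4.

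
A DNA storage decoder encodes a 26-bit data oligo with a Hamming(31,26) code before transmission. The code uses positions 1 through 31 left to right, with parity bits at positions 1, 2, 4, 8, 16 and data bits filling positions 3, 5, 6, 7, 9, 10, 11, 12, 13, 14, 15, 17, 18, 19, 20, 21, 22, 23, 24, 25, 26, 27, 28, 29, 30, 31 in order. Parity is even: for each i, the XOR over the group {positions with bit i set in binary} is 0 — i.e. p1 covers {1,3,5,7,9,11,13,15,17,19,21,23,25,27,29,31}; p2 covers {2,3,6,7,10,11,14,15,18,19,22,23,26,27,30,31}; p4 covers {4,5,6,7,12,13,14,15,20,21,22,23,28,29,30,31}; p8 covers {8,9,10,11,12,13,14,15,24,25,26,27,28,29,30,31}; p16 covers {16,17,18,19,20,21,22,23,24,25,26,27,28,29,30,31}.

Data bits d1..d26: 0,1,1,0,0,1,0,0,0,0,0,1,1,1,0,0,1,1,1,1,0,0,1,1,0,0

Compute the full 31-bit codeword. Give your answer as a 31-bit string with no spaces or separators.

0000110101000001111001111001100

Place data at non-parity positions: p1 p2 0 p4 1 1 0 p8 0 1 0 0 0 0 0 p16 1 1 1 0 0 1 1 1 1 0 0 1 1 0 0
p1 (pos 1,3,5,7,9,11,13,15,17,19,21,23,25,27,29,31): XOR of data positions = 0⊕1⊕0⊕0⊕0⊕0⊕0⊕1⊕1⊕0⊕1⊕1⊕0⊕1⊕0 = 0
p2 (pos 2,3,6,7,10,11,14,15,18,19,22,23,26,27,30,31): XOR of data positions = 0⊕1⊕0⊕1⊕0⊕0⊕0⊕1⊕1⊕1⊕1⊕0⊕0⊕0⊕0 = 0
p4 (pos 4,5,6,7,12,13,14,15,20,21,22,23,28,29,30,31): XOR of data positions = 1⊕1⊕0⊕0⊕0⊕0⊕0⊕0⊕0⊕1⊕1⊕1⊕1⊕0⊕0 = 0
p8 (pos 8,9,10,11,12,13,14,15,24,25,26,27,28,29,30,31): XOR of data positions = 0⊕1⊕0⊕0⊕0⊕0⊕0⊕1⊕1⊕0⊕0⊕1⊕1⊕0⊕0 = 1
p16 (pos 16,17,18,19,20,21,22,23,24,25,26,27,28,29,30,31): XOR of data positions = 1⊕1⊕1⊕0⊕0⊕1⊕1⊕1⊕1⊕0⊕0⊕1⊕1⊕0⊕0 = 1
Codeword: 0000110101000001111001111001100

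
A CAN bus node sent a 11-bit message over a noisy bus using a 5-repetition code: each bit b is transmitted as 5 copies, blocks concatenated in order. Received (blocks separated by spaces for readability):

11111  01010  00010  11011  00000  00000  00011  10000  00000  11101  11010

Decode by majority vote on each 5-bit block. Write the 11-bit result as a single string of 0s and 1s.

10010000011

Block 1 (11111): 5 ones → 1
Block 2 (01010): 2 ones → 0
Block 3 (00010): 1 one → 0
Block 4 (11011): 4 ones → 1
Block 5 (00000): 0 ones → 0
Block 6 (00000): 0 ones → 0
Block 7 (00011): 2 ones → 0
Block 8 (10000): 1 one → 0
Block 9 (00000): 0 ones → 0
Block 10 (11101): 4 ones → 1
Block 11 (11010): 3 ones → 1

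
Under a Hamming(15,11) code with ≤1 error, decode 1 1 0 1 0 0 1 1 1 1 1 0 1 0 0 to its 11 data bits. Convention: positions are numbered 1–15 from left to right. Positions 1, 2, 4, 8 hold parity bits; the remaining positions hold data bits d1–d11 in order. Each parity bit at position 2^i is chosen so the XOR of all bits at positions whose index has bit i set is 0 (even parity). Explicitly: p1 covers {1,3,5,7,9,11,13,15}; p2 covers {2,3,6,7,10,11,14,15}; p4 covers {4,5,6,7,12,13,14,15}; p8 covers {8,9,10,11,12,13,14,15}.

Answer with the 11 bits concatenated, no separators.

00011110000

s1 (pos 1,3,5,7,9,11,13,15): 1⊕0⊕0⊕1⊕1⊕1⊕1⊕0 = 1
s2 (pos 2,3,6,7,10,11,14,15): 1⊕0⊕0⊕1⊕1⊕1⊕0⊕0 = 0
s4 (pos 4,5,6,7,12,13,14,15): 1⊕0⊕0⊕1⊕0⊕1⊕0⊕0 = 1
s8 (pos 8,9,10,11,12,13,14,15): 1⊕1⊕1⊕1⊕0⊕1⊕0⊕0 = 1
Syndrome s8…s1 = 1101 → error at position 13.
Flip position 13: 110100111110100 → 110100111110000
Read data bits from positions 3,5,6,7,9,10,11,12,13,14,15: 00011110000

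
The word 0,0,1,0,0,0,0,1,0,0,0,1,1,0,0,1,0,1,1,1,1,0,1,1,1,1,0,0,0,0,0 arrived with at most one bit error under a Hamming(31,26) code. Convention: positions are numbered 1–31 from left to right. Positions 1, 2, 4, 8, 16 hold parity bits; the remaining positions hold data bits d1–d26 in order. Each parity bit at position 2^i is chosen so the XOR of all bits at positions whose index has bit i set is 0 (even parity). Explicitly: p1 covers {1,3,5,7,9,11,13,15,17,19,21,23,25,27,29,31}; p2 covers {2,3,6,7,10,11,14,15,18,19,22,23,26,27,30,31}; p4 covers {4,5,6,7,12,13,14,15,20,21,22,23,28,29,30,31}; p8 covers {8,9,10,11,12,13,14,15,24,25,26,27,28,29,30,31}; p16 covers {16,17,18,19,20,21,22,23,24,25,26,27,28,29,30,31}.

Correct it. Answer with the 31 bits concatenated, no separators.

s1 (pos 1,3,5,7,9,11,13,15,17,19,21,23,25,27,29,31): 0⊕1⊕0⊕0⊕0⊕0⊕1⊕0⊕0⊕1⊕1⊕1⊕1⊕0⊕0⊕0 = 0
s2 (pos 2,3,6,7,10,11,14,15,18,19,22,23,26,27,30,31): 0⊕1⊕0⊕0⊕0⊕0⊕0⊕0⊕1⊕1⊕0⊕1⊕1⊕0⊕0⊕0 = 1
s4 (pos 4,5,6,7,12,13,14,15,20,21,22,23,28,29,30,31): 0⊕0⊕0⊕0⊕1⊕1⊕0⊕0⊕1⊕1⊕0⊕1⊕0⊕0⊕0⊕0 = 1
s8 (pos 8,9,10,11,12,13,14,15,24,25,26,27,28,29,30,31): 1⊕0⊕0⊕0⊕1⊕1⊕0⊕0⊕1⊕1⊕1⊕0⊕0⊕0⊕0⊕0 = 0
s16 (pos 16,17,18,19,20,21,22,23,24,25,26,27,28,29,30,31): 1⊕0⊕1⊕1⊕1⊕1⊕0⊕1⊕1⊕1⊕1⊕0⊕0⊕0⊕0⊕0 = 1
Syndrome s16…s1 = 10110 → error at position 22.
Flip position 22: 0010000100011001011110111100000 → 0010000100011001011111111100000

0010000100011001011111111100000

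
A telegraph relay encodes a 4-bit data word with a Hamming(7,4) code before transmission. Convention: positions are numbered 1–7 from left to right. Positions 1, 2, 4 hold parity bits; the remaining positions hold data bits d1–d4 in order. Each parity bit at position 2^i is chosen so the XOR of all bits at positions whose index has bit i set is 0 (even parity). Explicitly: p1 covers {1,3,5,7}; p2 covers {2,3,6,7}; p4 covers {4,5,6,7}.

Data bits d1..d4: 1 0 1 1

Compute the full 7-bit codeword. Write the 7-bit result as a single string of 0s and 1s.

0110011

Place data at non-parity positions: p1 p2 1 p4 0 1 1
p1 (pos 1,3,5,7): XOR of data positions = 1⊕0⊕1 = 0
p2 (pos 2,3,6,7): XOR of data positions = 1⊕1⊕1 = 1
p4 (pos 4,5,6,7): XOR of data positions = 0⊕1⊕1 = 0
Codeword: 0110011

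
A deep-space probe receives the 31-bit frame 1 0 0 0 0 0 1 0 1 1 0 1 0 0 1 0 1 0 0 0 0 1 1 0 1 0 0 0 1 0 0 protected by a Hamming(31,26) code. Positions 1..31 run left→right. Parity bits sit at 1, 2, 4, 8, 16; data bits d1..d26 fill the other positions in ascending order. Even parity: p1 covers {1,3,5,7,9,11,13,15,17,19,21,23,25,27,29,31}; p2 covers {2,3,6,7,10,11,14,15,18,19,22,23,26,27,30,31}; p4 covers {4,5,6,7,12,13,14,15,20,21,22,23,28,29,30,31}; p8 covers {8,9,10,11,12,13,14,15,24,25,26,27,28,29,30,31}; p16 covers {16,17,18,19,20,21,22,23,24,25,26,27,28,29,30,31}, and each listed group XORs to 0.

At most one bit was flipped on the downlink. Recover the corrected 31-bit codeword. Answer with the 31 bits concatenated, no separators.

s1 (pos 1,3,5,7,9,11,13,15,17,19,21,23,25,27,29,31): 1⊕0⊕0⊕1⊕1⊕0⊕0⊕1⊕1⊕0⊕0⊕1⊕1⊕0⊕1⊕0 = 0
s2 (pos 2,3,6,7,10,11,14,15,18,19,22,23,26,27,30,31): 0⊕0⊕0⊕1⊕1⊕0⊕0⊕1⊕0⊕0⊕1⊕1⊕0⊕0⊕0⊕0 = 1
s4 (pos 4,5,6,7,12,13,14,15,20,21,22,23,28,29,30,31): 0⊕0⊕0⊕1⊕1⊕0⊕0⊕1⊕0⊕0⊕1⊕1⊕0⊕1⊕0⊕0 = 0
s8 (pos 8,9,10,11,12,13,14,15,24,25,26,27,28,29,30,31): 0⊕1⊕1⊕0⊕1⊕0⊕0⊕1⊕0⊕1⊕0⊕0⊕0⊕1⊕0⊕0 = 0
s16 (pos 16,17,18,19,20,21,22,23,24,25,26,27,28,29,30,31): 0⊕1⊕0⊕0⊕0⊕0⊕1⊕1⊕0⊕1⊕0⊕0⊕0⊕1⊕0⊕0 = 1
Syndrome s16…s1 = 10010 → error at position 18.
Flip position 18: 1000001011010010100001101000100 → 1000001011010010110001101000100

1000001011010010110001101000100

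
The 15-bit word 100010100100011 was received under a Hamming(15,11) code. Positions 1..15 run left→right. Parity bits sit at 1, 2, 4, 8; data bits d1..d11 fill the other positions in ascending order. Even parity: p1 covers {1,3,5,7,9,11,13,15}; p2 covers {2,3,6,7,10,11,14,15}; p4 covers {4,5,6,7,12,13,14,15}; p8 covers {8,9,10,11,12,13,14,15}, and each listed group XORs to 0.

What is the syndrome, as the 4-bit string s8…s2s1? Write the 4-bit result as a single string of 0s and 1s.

1000

s1 (pos 1,3,5,7,9,11,13,15): 1⊕0⊕1⊕1⊕0⊕0⊕0⊕1 = 0
s2 (pos 2,3,6,7,10,11,14,15): 0⊕0⊕0⊕1⊕1⊕0⊕1⊕1 = 0
s4 (pos 4,5,6,7,12,13,14,15): 0⊕1⊕0⊕1⊕0⊕0⊕1⊕1 = 0
s8 (pos 8,9,10,11,12,13,14,15): 0⊕0⊕1⊕0⊕0⊕0⊕1⊕1 = 1
Syndrome s8…s1 = 1000 → error at position 8.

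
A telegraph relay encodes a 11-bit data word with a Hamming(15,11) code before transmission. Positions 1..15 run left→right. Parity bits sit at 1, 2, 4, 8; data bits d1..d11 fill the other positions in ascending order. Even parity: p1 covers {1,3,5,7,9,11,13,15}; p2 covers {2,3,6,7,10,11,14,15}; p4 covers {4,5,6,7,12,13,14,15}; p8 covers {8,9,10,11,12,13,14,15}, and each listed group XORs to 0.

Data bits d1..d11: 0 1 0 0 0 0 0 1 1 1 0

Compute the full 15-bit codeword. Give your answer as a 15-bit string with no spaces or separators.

010010010001110

Place data at non-parity positions: p1 p2 0 p4 1 0 0 p8 0 0 0 1 1 1 0
p1 (pos 1,3,5,7,9,11,13,15): XOR of data positions = 0⊕1⊕0⊕0⊕0⊕1⊕0 = 0
p2 (pos 2,3,6,7,10,11,14,15): XOR of data positions = 0⊕0⊕0⊕0⊕0⊕1⊕0 = 1
p4 (pos 4,5,6,7,12,13,14,15): XOR of data positions = 1⊕0⊕0⊕1⊕1⊕1⊕0 = 0
p8 (pos 8,9,10,11,12,13,14,15): XOR of data positions = 0⊕0⊕0⊕1⊕1⊕1⊕0 = 1
Codeword: 010010010001110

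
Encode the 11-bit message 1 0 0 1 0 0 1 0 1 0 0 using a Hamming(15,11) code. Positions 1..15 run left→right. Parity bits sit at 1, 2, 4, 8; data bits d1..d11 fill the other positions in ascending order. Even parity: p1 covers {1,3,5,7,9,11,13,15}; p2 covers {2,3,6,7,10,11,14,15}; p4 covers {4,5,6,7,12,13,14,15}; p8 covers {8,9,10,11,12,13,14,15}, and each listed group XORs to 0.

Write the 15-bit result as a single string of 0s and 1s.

011000100010100

Place data at non-parity positions: p1 p2 1 p4 0 0 1 p8 0 0 1 0 1 0 0
p1 (pos 1,3,5,7,9,11,13,15): XOR of data positions = 1⊕0⊕1⊕0⊕1⊕1⊕0 = 0
p2 (pos 2,3,6,7,10,11,14,15): XOR of data positions = 1⊕0⊕1⊕0⊕1⊕0⊕0 = 1
p4 (pos 4,5,6,7,12,13,14,15): XOR of data positions = 0⊕0⊕1⊕0⊕1⊕0⊕0 = 0
p8 (pos 8,9,10,11,12,13,14,15): XOR of data positions = 0⊕0⊕1⊕0⊕1⊕0⊕0 = 0
Codeword: 011000100010100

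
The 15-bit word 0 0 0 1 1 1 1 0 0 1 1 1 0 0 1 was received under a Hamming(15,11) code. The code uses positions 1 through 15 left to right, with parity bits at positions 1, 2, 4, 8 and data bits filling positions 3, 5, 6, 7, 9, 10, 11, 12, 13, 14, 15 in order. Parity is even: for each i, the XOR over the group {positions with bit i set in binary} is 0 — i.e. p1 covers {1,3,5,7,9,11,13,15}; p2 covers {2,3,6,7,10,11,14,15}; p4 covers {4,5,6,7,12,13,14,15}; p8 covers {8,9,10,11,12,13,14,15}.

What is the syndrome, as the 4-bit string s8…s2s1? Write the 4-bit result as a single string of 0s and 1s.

s1 (pos 1,3,5,7,9,11,13,15): 0⊕0⊕1⊕1⊕0⊕1⊕0⊕1 = 0
s2 (pos 2,3,6,7,10,11,14,15): 0⊕0⊕1⊕1⊕1⊕1⊕0⊕1 = 1
s4 (pos 4,5,6,7,12,13,14,15): 1⊕1⊕1⊕1⊕1⊕0⊕0⊕1 = 0
s8 (pos 8,9,10,11,12,13,14,15): 0⊕0⊕1⊕1⊕1⊕0⊕0⊕1 = 0
Syndrome s8…s1 = 0010 → error at position 2.

0010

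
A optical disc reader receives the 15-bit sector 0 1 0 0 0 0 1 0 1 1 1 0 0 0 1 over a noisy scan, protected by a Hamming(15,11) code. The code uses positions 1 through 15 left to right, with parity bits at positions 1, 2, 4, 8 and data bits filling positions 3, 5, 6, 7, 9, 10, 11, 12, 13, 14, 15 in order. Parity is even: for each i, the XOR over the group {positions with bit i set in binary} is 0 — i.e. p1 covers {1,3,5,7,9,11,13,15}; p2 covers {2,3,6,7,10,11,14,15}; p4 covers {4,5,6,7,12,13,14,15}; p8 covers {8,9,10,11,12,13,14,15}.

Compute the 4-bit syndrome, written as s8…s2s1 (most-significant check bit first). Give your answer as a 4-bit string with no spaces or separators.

0010

s1 (pos 1,3,5,7,9,11,13,15): 0⊕0⊕0⊕1⊕1⊕1⊕0⊕1 = 0
s2 (pos 2,3,6,7,10,11,14,15): 1⊕0⊕0⊕1⊕1⊕1⊕0⊕1 = 1
s4 (pos 4,5,6,7,12,13,14,15): 0⊕0⊕0⊕1⊕0⊕0⊕0⊕1 = 0
s8 (pos 8,9,10,11,12,13,14,15): 0⊕1⊕1⊕1⊕0⊕0⊕0⊕1 = 0
Syndrome s8…s1 = 0010 → error at position 2.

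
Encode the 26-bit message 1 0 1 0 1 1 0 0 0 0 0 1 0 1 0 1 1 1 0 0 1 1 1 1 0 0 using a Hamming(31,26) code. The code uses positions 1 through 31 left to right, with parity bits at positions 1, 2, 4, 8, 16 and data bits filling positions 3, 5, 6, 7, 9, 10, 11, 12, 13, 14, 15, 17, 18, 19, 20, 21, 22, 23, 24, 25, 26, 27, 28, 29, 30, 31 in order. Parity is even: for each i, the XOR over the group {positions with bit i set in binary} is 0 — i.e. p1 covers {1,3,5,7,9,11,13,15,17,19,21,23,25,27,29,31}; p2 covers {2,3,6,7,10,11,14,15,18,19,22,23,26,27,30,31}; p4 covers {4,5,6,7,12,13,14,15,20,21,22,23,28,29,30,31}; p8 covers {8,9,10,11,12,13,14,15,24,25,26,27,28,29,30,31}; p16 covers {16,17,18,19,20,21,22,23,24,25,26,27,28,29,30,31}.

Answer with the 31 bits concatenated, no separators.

Place data at non-parity positions: p1 p2 1 p4 0 1 0 p8 1 1 0 0 0 0 0 p16 1 0 1 0 1 1 1 0 0 1 1 1 1 0 0
p1 (pos 1,3,5,7,9,11,13,15,17,19,21,23,25,27,29,31): XOR of data positions = 1⊕0⊕0⊕1⊕0⊕0⊕0⊕1⊕1⊕1⊕1⊕0⊕1⊕1⊕0 = 0
p2 (pos 2,3,6,7,10,11,14,15,18,19,22,23,26,27,30,31): XOR of data positions = 1⊕1⊕0⊕1⊕0⊕0⊕0⊕0⊕1⊕1⊕1⊕1⊕1⊕0⊕0 = 0
p4 (pos 4,5,6,7,12,13,14,15,20,21,22,23,28,29,30,31): XOR of data positions = 0⊕1⊕0⊕0⊕0⊕0⊕0⊕0⊕1⊕1⊕1⊕1⊕1⊕0⊕0 = 0
p8 (pos 8,9,10,11,12,13,14,15,24,25,26,27,28,29,30,31): XOR of data positions = 1⊕1⊕0⊕0⊕0⊕0⊕0⊕0⊕0⊕1⊕1⊕1⊕1⊕0⊕0 = 0
p16 (pos 16,17,18,19,20,21,22,23,24,25,26,27,28,29,30,31): XOR of data positions = 1⊕0⊕1⊕0⊕1⊕1⊕1⊕0⊕0⊕1⊕1⊕1⊕1⊕0⊕0 = 1
Codeword: 0010010011000001101011100111100

0010010011000001101011100111100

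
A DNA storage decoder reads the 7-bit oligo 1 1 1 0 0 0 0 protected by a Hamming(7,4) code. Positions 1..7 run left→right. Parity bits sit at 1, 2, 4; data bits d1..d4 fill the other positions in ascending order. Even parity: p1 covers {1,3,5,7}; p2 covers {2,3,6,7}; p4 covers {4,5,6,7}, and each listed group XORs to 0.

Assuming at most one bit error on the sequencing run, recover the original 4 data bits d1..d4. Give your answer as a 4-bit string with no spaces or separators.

1000

s1 (pos 1,3,5,7): 1⊕1⊕0⊕0 = 0
s2 (pos 2,3,6,7): 1⊕1⊕0⊕0 = 0
s4 (pos 4,5,6,7): 0⊕0⊕0⊕0 = 0
Syndrome s4…s1 = 000 → no error.
Read data bits from positions 3,5,6,7: 1000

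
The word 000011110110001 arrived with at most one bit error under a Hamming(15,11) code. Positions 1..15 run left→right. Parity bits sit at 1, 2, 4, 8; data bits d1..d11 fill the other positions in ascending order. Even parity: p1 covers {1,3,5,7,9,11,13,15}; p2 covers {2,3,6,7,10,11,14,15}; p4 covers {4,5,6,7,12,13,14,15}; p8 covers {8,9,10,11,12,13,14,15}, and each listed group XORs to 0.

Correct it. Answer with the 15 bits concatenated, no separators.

010011110110001

s1 (pos 1,3,5,7,9,11,13,15): 0⊕0⊕1⊕1⊕0⊕1⊕0⊕1 = 0
s2 (pos 2,3,6,7,10,11,14,15): 0⊕0⊕1⊕1⊕1⊕1⊕0⊕1 = 1
s4 (pos 4,5,6,7,12,13,14,15): 0⊕1⊕1⊕1⊕0⊕0⊕0⊕1 = 0
s8 (pos 8,9,10,11,12,13,14,15): 1⊕0⊕1⊕1⊕0⊕0⊕0⊕1 = 0
Syndrome s8…s1 = 0010 → error at position 2.
Flip position 2: 000011110110001 → 010011110110001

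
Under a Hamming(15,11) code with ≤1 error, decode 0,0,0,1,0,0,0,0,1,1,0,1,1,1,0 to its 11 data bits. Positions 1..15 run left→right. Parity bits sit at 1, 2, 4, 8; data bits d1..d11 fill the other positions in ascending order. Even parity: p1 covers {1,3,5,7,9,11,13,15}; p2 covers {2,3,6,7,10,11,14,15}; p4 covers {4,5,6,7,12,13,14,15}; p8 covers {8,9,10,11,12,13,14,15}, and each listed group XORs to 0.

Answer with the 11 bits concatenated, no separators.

s1 (pos 1,3,5,7,9,11,13,15): 0⊕0⊕0⊕0⊕1⊕0⊕1⊕0 = 0
s2 (pos 2,3,6,7,10,11,14,15): 0⊕0⊕0⊕0⊕1⊕0⊕1⊕0 = 0
s4 (pos 4,5,6,7,12,13,14,15): 1⊕0⊕0⊕0⊕1⊕1⊕1⊕0 = 0
s8 (pos 8,9,10,11,12,13,14,15): 0⊕1⊕1⊕0⊕1⊕1⊕1⊕0 = 1
Syndrome s8…s1 = 1000 → error at position 8.
Flip position 8: 000100001101110 → 000100011101110
Read data bits from positions 3,5,6,7,9,10,11,12,13,14,15: 00001101110

00001101110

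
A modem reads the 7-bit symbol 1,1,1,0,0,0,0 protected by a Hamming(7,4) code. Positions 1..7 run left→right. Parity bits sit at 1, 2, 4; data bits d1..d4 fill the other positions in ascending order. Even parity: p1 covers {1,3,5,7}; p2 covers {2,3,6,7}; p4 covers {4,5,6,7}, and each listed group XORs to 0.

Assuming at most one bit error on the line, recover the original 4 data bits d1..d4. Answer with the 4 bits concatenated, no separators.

1000

s1 (pos 1,3,5,7): 1⊕1⊕0⊕0 = 0
s2 (pos 2,3,6,7): 1⊕1⊕0⊕0 = 0
s4 (pos 4,5,6,7): 0⊕0⊕0⊕0 = 0
Syndrome s4…s1 = 000 → no error.
Read data bits from positions 3,5,6,7: 1000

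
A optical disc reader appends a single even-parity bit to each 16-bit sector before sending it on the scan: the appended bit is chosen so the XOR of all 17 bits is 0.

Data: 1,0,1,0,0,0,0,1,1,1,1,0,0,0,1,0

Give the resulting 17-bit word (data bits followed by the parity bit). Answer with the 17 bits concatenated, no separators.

10100001111000101

XOR of the 16 data bits: 1⊕0⊕1⊕0⊕0⊕0⊕0⊕1⊕1⊕1⊕1⊕0⊕0⊕0⊕1⊕0 = 1
Parity bit = 1 (so all 17 bits XOR to 0).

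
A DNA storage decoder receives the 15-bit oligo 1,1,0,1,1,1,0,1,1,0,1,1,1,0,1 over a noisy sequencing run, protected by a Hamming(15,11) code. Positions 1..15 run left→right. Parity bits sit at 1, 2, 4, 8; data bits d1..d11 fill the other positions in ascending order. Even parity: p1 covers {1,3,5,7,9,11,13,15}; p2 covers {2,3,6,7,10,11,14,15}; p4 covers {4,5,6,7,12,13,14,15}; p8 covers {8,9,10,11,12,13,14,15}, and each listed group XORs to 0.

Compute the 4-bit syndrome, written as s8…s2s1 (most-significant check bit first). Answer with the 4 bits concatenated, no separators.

s1 (pos 1,3,5,7,9,11,13,15): 1⊕0⊕1⊕0⊕1⊕1⊕1⊕1 = 0
s2 (pos 2,3,6,7,10,11,14,15): 1⊕0⊕1⊕0⊕0⊕1⊕0⊕1 = 0
s4 (pos 4,5,6,7,12,13,14,15): 1⊕1⊕1⊕0⊕1⊕1⊕0⊕1 = 0
s8 (pos 8,9,10,11,12,13,14,15): 1⊕1⊕0⊕1⊕1⊕1⊕0⊕1 = 0
Syndrome s8…s1 = 0000 → no error.

0000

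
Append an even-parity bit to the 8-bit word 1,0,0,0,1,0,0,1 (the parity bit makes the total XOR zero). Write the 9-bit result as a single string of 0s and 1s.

100010011

XOR of the 8 data bits: 1⊕0⊕0⊕0⊕1⊕0⊕0⊕1 = 1
Parity bit = 1 (so all 9 bits XOR to 0).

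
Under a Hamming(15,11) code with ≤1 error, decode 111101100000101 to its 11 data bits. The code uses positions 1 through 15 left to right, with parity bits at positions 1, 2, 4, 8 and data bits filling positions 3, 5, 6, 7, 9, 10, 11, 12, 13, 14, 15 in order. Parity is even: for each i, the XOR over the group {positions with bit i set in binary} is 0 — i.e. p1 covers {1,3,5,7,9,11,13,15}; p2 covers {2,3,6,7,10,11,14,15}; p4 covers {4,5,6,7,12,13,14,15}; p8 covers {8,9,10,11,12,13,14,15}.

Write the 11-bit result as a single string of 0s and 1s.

s1 (pos 1,3,5,7,9,11,13,15): 1⊕1⊕0⊕1⊕0⊕0⊕1⊕1 = 1
s2 (pos 2,3,6,7,10,11,14,15): 1⊕1⊕1⊕1⊕0⊕0⊕0⊕1 = 1
s4 (pos 4,5,6,7,12,13,14,15): 1⊕0⊕1⊕1⊕0⊕1⊕0⊕1 = 1
s8 (pos 8,9,10,11,12,13,14,15): 0⊕0⊕0⊕0⊕0⊕1⊕0⊕1 = 0
Syndrome s8…s1 = 0111 → error at position 7.
Flip position 7: 111101100000101 → 111101000000101
Read data bits from positions 3,5,6,7,9,10,11,12,13,14,15: 10100000101

10100000101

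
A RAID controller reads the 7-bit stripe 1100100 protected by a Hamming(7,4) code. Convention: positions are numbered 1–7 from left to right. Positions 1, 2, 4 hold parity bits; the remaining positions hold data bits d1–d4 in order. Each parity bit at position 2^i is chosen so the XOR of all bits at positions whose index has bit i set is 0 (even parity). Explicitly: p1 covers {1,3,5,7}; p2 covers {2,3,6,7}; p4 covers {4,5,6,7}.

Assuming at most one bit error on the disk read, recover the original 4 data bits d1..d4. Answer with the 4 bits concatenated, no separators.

s1 (pos 1,3,5,7): 1⊕0⊕1⊕0 = 0
s2 (pos 2,3,6,7): 1⊕0⊕0⊕0 = 1
s4 (pos 4,5,6,7): 0⊕1⊕0⊕0 = 1
Syndrome s4…s1 = 110 → error at position 6.
Flip position 6: 1100100 → 1100110
Read data bits from positions 3,5,6,7: 0110

0110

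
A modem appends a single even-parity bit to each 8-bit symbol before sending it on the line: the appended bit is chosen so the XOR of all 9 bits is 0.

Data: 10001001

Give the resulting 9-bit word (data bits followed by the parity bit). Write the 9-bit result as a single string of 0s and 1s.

XOR of the 8 data bits: 1⊕0⊕0⊕0⊕1⊕0⊕0⊕1 = 1
Parity bit = 1 (so all 9 bits XOR to 0).

100010011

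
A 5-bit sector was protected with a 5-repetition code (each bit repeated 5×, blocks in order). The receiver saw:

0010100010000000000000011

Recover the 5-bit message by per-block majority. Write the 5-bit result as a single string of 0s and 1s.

00000

Block 1 (00101): 2 ones → 0
Block 2 (00010): 1 one → 0
Block 3 (00000): 0 ones → 0
Block 4 (00000): 0 ones → 0
Block 5 (00011): 2 ones → 0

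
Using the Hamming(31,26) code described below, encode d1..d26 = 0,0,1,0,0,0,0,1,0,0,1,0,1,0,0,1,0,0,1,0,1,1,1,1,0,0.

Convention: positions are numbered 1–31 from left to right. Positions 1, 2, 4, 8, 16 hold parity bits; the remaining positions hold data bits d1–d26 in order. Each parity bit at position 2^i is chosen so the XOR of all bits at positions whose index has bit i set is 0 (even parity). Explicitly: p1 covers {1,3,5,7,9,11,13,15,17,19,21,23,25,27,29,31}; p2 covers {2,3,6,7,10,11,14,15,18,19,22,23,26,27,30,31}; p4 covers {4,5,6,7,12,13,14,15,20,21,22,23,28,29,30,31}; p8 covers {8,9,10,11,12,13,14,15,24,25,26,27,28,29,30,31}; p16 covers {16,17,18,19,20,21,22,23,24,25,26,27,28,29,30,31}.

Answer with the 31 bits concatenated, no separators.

Place data at non-parity positions: p1 p2 0 p4 0 1 0 p8 0 0 0 1 0 0 1 p16 0 1 0 0 1 0 0 1 0 1 1 1 1 0 0
p1 (pos 1,3,5,7,9,11,13,15,17,19,21,23,25,27,29,31): XOR of data positions = 0⊕0⊕0⊕0⊕0⊕0⊕1⊕0⊕0⊕1⊕0⊕0⊕1⊕1⊕0 = 0
p2 (pos 2,3,6,7,10,11,14,15,18,19,22,23,26,27,30,31): XOR of data positions = 0⊕1⊕0⊕0⊕0⊕0⊕1⊕1⊕0⊕0⊕0⊕1⊕1⊕0⊕0 = 1
p4 (pos 4,5,6,7,12,13,14,15,20,21,22,23,28,29,30,31): XOR of data positions = 0⊕1⊕0⊕1⊕0⊕0⊕1⊕0⊕1⊕0⊕0⊕1⊕1⊕0⊕0 = 0
p8 (pos 8,9,10,11,12,13,14,15,24,25,26,27,28,29,30,31): XOR of data positions = 0⊕0⊕0⊕1⊕0⊕0⊕1⊕1⊕0⊕1⊕1⊕1⊕1⊕0⊕0 = 1
p16 (pos 16,17,18,19,20,21,22,23,24,25,26,27,28,29,30,31): XOR of data positions = 0⊕1⊕0⊕0⊕1⊕0⊕0⊕1⊕0⊕1⊕1⊕1⊕1⊕0⊕0 = 1
Codeword: 0100010100010011010010010111100

0100010100010011010010010111100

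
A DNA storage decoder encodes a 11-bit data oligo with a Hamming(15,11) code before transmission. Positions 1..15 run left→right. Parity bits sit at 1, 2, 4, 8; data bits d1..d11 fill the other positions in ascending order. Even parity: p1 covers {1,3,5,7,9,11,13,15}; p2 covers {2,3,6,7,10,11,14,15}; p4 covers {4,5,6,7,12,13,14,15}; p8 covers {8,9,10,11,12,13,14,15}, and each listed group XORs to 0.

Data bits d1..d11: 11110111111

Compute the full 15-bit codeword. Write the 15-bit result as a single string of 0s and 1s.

Place data at non-parity positions: p1 p2 1 p4 1 1 1 p8 0 1 1 1 1 1 1
p1 (pos 1,3,5,7,9,11,13,15): XOR of data positions = 1⊕1⊕1⊕0⊕1⊕1⊕1 = 0
p2 (pos 2,3,6,7,10,11,14,15): XOR of data positions = 1⊕1⊕1⊕1⊕1⊕1⊕1 = 1
p4 (pos 4,5,6,7,12,13,14,15): XOR of data positions = 1⊕1⊕1⊕1⊕1⊕1⊕1 = 1
p8 (pos 8,9,10,11,12,13,14,15): XOR of data positions = 0⊕1⊕1⊕1⊕1⊕1⊕1 = 0
Codeword: 011111100111111

011111100111111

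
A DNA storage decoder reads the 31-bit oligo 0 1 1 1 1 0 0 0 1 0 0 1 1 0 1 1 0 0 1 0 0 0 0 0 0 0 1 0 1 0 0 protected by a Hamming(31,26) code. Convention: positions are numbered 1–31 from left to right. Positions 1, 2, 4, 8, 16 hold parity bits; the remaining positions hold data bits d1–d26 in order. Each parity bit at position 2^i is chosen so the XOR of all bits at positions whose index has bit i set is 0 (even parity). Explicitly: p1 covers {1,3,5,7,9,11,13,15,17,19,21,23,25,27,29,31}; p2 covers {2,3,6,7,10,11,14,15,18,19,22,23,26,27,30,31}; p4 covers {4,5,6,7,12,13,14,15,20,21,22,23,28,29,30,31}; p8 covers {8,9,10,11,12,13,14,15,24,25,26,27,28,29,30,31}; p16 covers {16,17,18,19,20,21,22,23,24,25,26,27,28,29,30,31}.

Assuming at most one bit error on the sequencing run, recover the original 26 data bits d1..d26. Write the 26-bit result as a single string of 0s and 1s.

11001001101001000000010100

s1 (pos 1,3,5,7,9,11,13,15,17,19,21,23,25,27,29,31): 0⊕1⊕1⊕0⊕1⊕0⊕1⊕1⊕0⊕1⊕0⊕0⊕0⊕1⊕1⊕0 = 0
s2 (pos 2,3,6,7,10,11,14,15,18,19,22,23,26,27,30,31): 1⊕1⊕0⊕0⊕0⊕0⊕0⊕1⊕0⊕1⊕0⊕0⊕0⊕1⊕0⊕0 = 1
s4 (pos 4,5,6,7,12,13,14,15,20,21,22,23,28,29,30,31): 1⊕1⊕0⊕0⊕1⊕1⊕0⊕1⊕0⊕0⊕0⊕0⊕0⊕1⊕0⊕0 = 0
s8 (pos 8,9,10,11,12,13,14,15,24,25,26,27,28,29,30,31): 0⊕1⊕0⊕0⊕1⊕1⊕0⊕1⊕0⊕0⊕0⊕1⊕0⊕1⊕0⊕0 = 0
s16 (pos 16,17,18,19,20,21,22,23,24,25,26,27,28,29,30,31): 1⊕0⊕0⊕1⊕0⊕0⊕0⊕0⊕0⊕0⊕0⊕1⊕0⊕1⊕0⊕0 = 0
Syndrome s16…s1 = 00010 → error at position 2.
Flip position 2: 0111100010011011001000000010100 → 0011100010011011001000000010100
Read data bits from positions 3,5,6,7,9,10,11,12,13,14,15,17,18,19,20,21,22,23,24,25,26,27,28,29,30,31: 11001001101001000000010100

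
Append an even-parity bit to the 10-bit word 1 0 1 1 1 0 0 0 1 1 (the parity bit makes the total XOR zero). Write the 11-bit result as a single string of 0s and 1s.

XOR of the 10 data bits: 1⊕0⊕1⊕1⊕1⊕0⊕0⊕0⊕1⊕1 = 0
Parity bit = 0 (so all 11 bits XOR to 0).

10111000110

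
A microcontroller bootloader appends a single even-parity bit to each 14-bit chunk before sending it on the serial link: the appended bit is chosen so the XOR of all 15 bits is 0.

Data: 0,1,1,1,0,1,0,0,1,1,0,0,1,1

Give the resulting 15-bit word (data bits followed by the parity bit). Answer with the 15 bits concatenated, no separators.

011101001100110

XOR of the 14 data bits: 0⊕1⊕1⊕1⊕0⊕1⊕0⊕0⊕1⊕1⊕0⊕0⊕1⊕1 = 0
Parity bit = 0 (so all 15 bits XOR to 0).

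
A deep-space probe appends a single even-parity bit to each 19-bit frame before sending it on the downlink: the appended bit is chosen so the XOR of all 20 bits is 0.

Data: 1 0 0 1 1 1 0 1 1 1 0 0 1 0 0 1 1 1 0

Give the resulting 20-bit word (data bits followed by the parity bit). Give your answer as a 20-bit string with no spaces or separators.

XOR of the 19 data bits: 1⊕0⊕0⊕1⊕1⊕1⊕0⊕1⊕1⊕1⊕0⊕0⊕1⊕0⊕0⊕1⊕1⊕1⊕0 = 1
Parity bit = 1 (so all 20 bits XOR to 0).

10011101110010011101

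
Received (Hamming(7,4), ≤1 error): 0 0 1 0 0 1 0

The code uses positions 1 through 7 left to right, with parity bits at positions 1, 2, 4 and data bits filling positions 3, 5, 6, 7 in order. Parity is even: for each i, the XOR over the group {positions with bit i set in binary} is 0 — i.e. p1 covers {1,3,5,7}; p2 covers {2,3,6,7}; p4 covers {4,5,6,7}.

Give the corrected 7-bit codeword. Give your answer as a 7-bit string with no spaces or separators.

s1 (pos 1,3,5,7): 0⊕1⊕0⊕0 = 1
s2 (pos 2,3,6,7): 0⊕1⊕1⊕0 = 0
s4 (pos 4,5,6,7): 0⊕0⊕1⊕0 = 1
Syndrome s4…s1 = 101 → error at position 5.
Flip position 5: 0010010 → 0010110

0010110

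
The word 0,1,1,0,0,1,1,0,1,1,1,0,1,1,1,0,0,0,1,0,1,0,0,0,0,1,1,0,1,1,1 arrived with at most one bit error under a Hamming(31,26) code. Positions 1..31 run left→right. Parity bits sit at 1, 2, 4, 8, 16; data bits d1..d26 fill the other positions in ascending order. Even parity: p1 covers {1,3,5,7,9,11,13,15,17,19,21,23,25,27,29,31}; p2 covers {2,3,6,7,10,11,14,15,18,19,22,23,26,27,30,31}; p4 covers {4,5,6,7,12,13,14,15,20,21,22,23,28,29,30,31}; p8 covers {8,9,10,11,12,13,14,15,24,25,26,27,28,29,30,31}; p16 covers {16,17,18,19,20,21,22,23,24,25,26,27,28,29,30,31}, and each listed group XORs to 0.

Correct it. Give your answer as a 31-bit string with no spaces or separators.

0110011011101110001010000110110

s1 (pos 1,3,5,7,9,11,13,15,17,19,21,23,25,27,29,31): 0⊕1⊕0⊕1⊕1⊕1⊕1⊕1⊕0⊕1⊕1⊕0⊕0⊕1⊕1⊕1 = 1
s2 (pos 2,3,6,7,10,11,14,15,18,19,22,23,26,27,30,31): 1⊕1⊕1⊕1⊕1⊕1⊕1⊕1⊕0⊕1⊕0⊕0⊕1⊕1⊕1⊕1 = 1
s4 (pos 4,5,6,7,12,13,14,15,20,21,22,23,28,29,30,31): 0⊕0⊕1⊕1⊕0⊕1⊕1⊕1⊕0⊕1⊕0⊕0⊕0⊕1⊕1⊕1 = 1
s8 (pos 8,9,10,11,12,13,14,15,24,25,26,27,28,29,30,31): 0⊕1⊕1⊕1⊕0⊕1⊕1⊕1⊕0⊕0⊕1⊕1⊕0⊕1⊕1⊕1 = 1
s16 (pos 16,17,18,19,20,21,22,23,24,25,26,27,28,29,30,31): 0⊕0⊕0⊕1⊕0⊕1⊕0⊕0⊕0⊕0⊕1⊕1⊕0⊕1⊕1⊕1 = 1
Syndrome s16…s1 = 11111 → error at position 31.
Flip position 31: 0110011011101110001010000110111 → 0110011011101110001010000110110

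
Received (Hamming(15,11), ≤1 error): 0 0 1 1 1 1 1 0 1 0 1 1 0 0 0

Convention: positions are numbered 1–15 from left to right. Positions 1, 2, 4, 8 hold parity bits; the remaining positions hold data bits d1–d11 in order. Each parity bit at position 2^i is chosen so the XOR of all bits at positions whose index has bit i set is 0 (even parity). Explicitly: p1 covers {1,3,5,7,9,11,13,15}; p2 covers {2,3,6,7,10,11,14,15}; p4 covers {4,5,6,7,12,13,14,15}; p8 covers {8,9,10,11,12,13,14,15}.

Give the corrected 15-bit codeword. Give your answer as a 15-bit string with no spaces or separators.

001111101011100

s1 (pos 1,3,5,7,9,11,13,15): 0⊕1⊕1⊕1⊕1⊕1⊕0⊕0 = 1
s2 (pos 2,3,6,7,10,11,14,15): 0⊕1⊕1⊕1⊕0⊕1⊕0⊕0 = 0
s4 (pos 4,5,6,7,12,13,14,15): 1⊕1⊕1⊕1⊕1⊕0⊕0⊕0 = 1
s8 (pos 8,9,10,11,12,13,14,15): 0⊕1⊕0⊕1⊕1⊕0⊕0⊕0 = 1
Syndrome s8…s1 = 1101 → error at position 13.
Flip position 13: 001111101011000 → 001111101011100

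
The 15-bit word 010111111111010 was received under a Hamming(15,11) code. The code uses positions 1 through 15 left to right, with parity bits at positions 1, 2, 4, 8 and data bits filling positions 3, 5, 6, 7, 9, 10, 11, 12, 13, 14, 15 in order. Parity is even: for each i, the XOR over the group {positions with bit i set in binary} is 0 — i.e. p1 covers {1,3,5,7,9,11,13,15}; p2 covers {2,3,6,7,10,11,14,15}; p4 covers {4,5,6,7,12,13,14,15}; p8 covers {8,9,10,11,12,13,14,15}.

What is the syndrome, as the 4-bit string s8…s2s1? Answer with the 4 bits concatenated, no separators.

0000

s1 (pos 1,3,5,7,9,11,13,15): 0⊕0⊕1⊕1⊕1⊕1⊕0⊕0 = 0
s2 (pos 2,3,6,7,10,11,14,15): 1⊕0⊕1⊕1⊕1⊕1⊕1⊕0 = 0
s4 (pos 4,5,6,7,12,13,14,15): 1⊕1⊕1⊕1⊕1⊕0⊕1⊕0 = 0
s8 (pos 8,9,10,11,12,13,14,15): 1⊕1⊕1⊕1⊕1⊕0⊕1⊕0 = 0
Syndrome s8…s1 = 0000 → no error.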